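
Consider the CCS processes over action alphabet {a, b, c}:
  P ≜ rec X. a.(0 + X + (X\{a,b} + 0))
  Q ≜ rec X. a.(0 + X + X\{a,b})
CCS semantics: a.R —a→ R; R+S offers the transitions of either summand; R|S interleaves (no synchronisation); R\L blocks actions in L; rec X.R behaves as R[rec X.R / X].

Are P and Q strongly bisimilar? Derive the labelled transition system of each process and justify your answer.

LTS(P): 2 reachable states
  m0 = rec X. a.(0 + X + (X\{a,b} + 0)) ⊢ --a--▸ m1
  m1 = 0 + (rec X. a.(0 + X + (X\{a,b} + 0))) + ((rec X. a.(0 + X + (X\{a,b} + 0)))\{a,b} + 0) ⊢ --a--▸ m1
LTS(Q): 2 reachable states
  n0 = rec X. a.(0 + X + X\{a,b}) ⊢ --a--▸ n1
  n1 = 0 + (rec X. a.(0 + X + X\{a,b})) + (rec X. a.(0 + X + X\{a,b}))\{a,b} ⊢ --a--▸ n1
Partition-refinement fixed point:
  B0 = {m0, m1, n0, n1}
m0 ∈ B0, n0 ∈ B0 → same block

P ~ Q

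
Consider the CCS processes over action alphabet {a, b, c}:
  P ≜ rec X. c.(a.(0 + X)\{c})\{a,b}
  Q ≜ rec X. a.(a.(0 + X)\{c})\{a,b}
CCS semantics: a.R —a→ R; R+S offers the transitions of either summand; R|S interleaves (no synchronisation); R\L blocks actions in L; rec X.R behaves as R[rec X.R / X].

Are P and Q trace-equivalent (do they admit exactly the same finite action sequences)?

LTS(P): 2 reachable states
  p0 = rec X. c.(a.(0 + X)\{c})\{a,b} ⊢ —c→ p1
  p1 = (a.(0 + (rec X. c.(a.(0 + X)\{c})\{a,b}))\{c})\{a,b} ⊢ deadlocked
LTS(Q): 2 reachable states
  q0 = rec X. a.(a.(0 + X)\{c})\{a,b} ⊢ —a→ q1
  q1 = (a.(0 + (rec X. a.(a.(0 + X)\{c})\{a,b}))\{c})\{a,b} ⊢ deadlocked
Trace ⟨c⟩ through P, begin at {p0}:
  after c @ step 1: {p1}
  — P admits the full trace.
Trace ⟨c⟩ through Q, begin at {q0}:
  after c @ step 1: ∅ (Q stuck)

traces(P) ≠ traces(Q) — witness ⟨c⟩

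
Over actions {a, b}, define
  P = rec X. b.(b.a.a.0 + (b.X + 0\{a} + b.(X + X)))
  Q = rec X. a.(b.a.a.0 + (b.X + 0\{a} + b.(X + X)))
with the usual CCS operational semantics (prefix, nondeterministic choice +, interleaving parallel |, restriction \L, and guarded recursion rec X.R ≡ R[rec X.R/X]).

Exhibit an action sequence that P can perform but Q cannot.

b

LTS(P): 6 reachable states
  s0 = rec X. b.(b.a.a.0 + (b.X + 0\{a} + b.(X + X))) → --b--▸ s1
  s1 = b.a.a.0 + (b.(rec X. b.(b.a.a.0 + (b.X + 0\{a} + b.(X + X)))) + 0\{a} + b.((rec X. b.(b.a.a.0 + (b.X + 0\{a} + b.(X + X)))) + (rec X. b.(b.a.a.0 + (b.X + 0\{a} + b.(X + X)))))) → --b--▸ s0, --b--▸ s2, --b--▸ s3
  s2 = (rec X. b.(b.a.a.0 + (b.X + 0\{a} + b.(X + X)))) + (rec X. b.(b.a.a.0 + (b.X + 0\{a} + b.(X + X)))) → --b--▸ s1
  s3 = a.a.0 → --a--▸ s4
  s4 = a.0 → --a--▸ s5
  s5 = 0 → (no moves)
LTS(Q): 6 reachable states
  t0 = rec X. a.(b.a.a.0 + (b.X + 0\{a} + b.(X + X))) → --a--▸ t1
  t1 = b.a.a.0 + (b.(rec X. a.(b.a.a.0 + (b.X + 0\{a} + b.(X + X)))) + 0\{a} + b.((rec X. a.(b.a.a.0 + (b.X + 0\{a} + b.(X + X)))) + (rec X. a.(b.a.a.0 + (b.X + 0\{a} + b.(X + X)))))) → --b--▸ t0, --b--▸ t2, --b--▸ t3
  t2 = (rec X. a.(b.a.a.0 + (b.X + 0\{a} + b.(X + X)))) + (rec X. a.(b.a.a.0 + (b.X + 0\{a} + b.(X + X)))) → --a--▸ t1
  t3 = a.a.0 → --a--▸ t4
  t4 = a.0 → --a--▸ t5
  t5 = 0 → (no moves)
Trace ⟨b⟩ through P, begin at {s0}:
  [1] b ⇒ {s1}
  — P admits the full trace.
Trace ⟨b⟩ through Q, begin at {t0}:
  [1] b ⇒ no successor for Q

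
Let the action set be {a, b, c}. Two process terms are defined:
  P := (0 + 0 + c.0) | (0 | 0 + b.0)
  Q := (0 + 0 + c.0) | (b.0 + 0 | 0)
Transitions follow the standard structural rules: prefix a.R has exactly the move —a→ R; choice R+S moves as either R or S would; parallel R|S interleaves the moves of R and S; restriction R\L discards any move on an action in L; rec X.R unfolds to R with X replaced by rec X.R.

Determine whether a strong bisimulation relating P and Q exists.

P's transition system — 4 states:
  s0 = (0 + 0 + c.0) | (0 | 0 + b.0) | --b--▸ s1, --c--▸ s2
  s1 = (0 + 0 + c.0) | 0 | --c--▸ s3
  s2 = 0 | (0 | 0 + b.0) | --b--▸ s3
  s3 = 0 | 0 | ·
Q's transition system — 4 states:
  t0 = (0 + 0 + c.0) | (b.0 + 0 | 0) | --b--▸ t1, --c--▸ t2
  t1 = (0 + 0 + c.0) | 0 | --c--▸ t3
  t2 = 0 | (b.0 + 0 | 0) | --b--▸ t3
  t3 = 0 | 0 | ·
Coarsest stable partition (strong bisimilarity classes):
  B0 = {s0, t0}
  B1 = {s2, t2}
  B2 = {s3, t3}
  B3 = {s1, t1}
s0 ∈ B0, t0 ∈ B0 → same block

P ~ Q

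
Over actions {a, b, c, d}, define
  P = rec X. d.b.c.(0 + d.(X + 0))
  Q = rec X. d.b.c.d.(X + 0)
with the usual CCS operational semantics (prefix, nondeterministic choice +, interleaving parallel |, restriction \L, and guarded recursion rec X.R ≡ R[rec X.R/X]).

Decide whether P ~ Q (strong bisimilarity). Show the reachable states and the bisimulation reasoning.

bisimilar

LTS(P): 5 reachable states
  m0 = rec X. d.b.c.(0 + d.(X + 0)) → =d=> m1
  m1 = b.c.(0 + d.((rec X. d.b.c.(0 + d.(X + 0))) + 0)) → =b=> m2
  m2 = c.(0 + d.((rec X. d.b.c.(0 + d.(X + 0))) + 0)) → =c=> m3
  m3 = 0 + d.((rec X. d.b.c.(0 + d.(X + 0))) + 0) → =d=> m4
  m4 = (rec X. d.b.c.(0 + d.(X + 0))) + 0 → =d=> m1
LTS(Q): 5 reachable states
  n0 = rec X. d.b.c.d.(X + 0) → =d=> n1
  n1 = b.c.d.((rec X. d.b.c.d.(X + 0)) + 0) → =b=> n2
  n2 = c.d.((rec X. d.b.c.d.(X + 0)) + 0) → =c=> n3
  n3 = d.((rec X. d.b.c.d.(X + 0)) + 0) → =d=> n4
  n4 = (rec X. d.b.c.d.(X + 0)) + 0 → =d=> n1
Coarsest stable partition (strong bisimilarity classes):
  B0 = {m0, m4, n0, n4}
  B1 = {m1, n1}
  B2 = {m2, n2}
  B3 = {m3, n3}
m0 ∈ B0, n0 ∈ B0 → same block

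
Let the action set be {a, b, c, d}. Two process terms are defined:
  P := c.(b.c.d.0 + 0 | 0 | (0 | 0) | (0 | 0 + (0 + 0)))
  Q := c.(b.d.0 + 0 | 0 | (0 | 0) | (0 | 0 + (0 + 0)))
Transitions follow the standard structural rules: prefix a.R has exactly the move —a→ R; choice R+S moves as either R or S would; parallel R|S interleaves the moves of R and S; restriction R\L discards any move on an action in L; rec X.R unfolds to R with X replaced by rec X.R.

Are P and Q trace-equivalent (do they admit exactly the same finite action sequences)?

Reachable graph of P (5 states):
  s0 = c.(b.c.d.0 + 0 | 0 | (0 | 0) | (0 | 0 + (0 + 0))) has moves -c-> s1
  s1 = b.c.d.0 + 0 | 0 | (0 | 0) | (0 | 0 + (0 + 0)) has moves -b-> s2
  s2 = c.d.0 has moves -c-> s3
  s3 = d.0 has moves -d-> s4
  s4 = 0 has moves (no moves)
Reachable graph of Q (4 states):
  t0 = c.(b.d.0 + 0 | 0 | (0 | 0) | (0 | 0 + (0 + 0))) has moves -c-> t1
  t1 = b.d.0 + 0 | 0 | (0 | 0) | (0 | 0 + (0 + 0)) has moves -b-> t2
  t2 = d.0 has moves -d-> t3
  t3 = 0 has moves (no moves)
Run σ = ⟨cbc⟩ on P: start {s0}
  step 1 (c): {s1}
  step 2 (b): {s2}
  step 3 (c): {s3}
  — P admits the full trace.
Run σ = ⟨cbc⟩ on Q: start {t0}
  step 1 (c): {t1}
  step 2 (b): {t2}
  step 3 (c): ∅  — Q cannot continue

NO — witness ⟨cbc⟩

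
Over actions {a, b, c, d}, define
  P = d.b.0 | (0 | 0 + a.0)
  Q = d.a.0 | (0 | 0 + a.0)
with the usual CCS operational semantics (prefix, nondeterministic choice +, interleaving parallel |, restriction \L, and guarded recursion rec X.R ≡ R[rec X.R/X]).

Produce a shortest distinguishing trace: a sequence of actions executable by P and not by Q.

db

Reachable graph of P (6 states):
  m0 = d.b.0 | (0 | 0 + a.0) ⊢ =a=> m1, =d=> m2
  m1 = d.b.0 | 0 ⊢ =d=> m3
  m2 = b.0 | (0 | 0 + a.0) ⊢ =a=> m3, =b=> m4
  m3 = b.0 | 0 ⊢ =b=> m5
  m4 = 0 | (0 | 0 + a.0) ⊢ =a=> m5
  m5 = 0 | 0 ⊢ stopped
Reachable graph of Q (6 states):
  n0 = d.a.0 | (0 | 0 + a.0) ⊢ =a=> n1, =d=> n2
  n1 = d.a.0 | 0 ⊢ =d=> n3
  n2 = a.0 | (0 | 0 + a.0) ⊢ =a=> n3, =a=> n4
  n3 = a.0 | 0 ⊢ =a=> n5
  n4 = 0 | (0 | 0 + a.0) ⊢ =a=> n5
  n5 = 0 | 0 ⊢ stopped
Executing db from P (initial set {m0}):
  [1] d ⇒ {m2}
  [2] b ⇒ {m4}
  P completes σ.
Executing db from Q (initial set {n0}):
  [1] d ⇒ {n2}
  [2] b ⇒ ∅ (Q stuck)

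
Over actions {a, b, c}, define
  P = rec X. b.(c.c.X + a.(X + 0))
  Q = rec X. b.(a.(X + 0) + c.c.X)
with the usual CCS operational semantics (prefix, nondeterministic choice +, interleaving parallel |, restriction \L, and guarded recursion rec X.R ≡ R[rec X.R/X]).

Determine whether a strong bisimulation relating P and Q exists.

Reachable graph of P (4 states):
  m0 = rec X. b.(c.c.X + a.(X + 0)) | --b--▸ m1
  m1 = c.c.(rec X. b.(c.c.X + a.(X + 0))) + a.((rec X. b.(c.c.X + a.(X + 0))) + 0) | --a--▸ m2, --c--▸ m3
  m2 = (rec X. b.(c.c.X + a.(X + 0))) + 0 | --b--▸ m1
  m3 = c.(rec X. b.(c.c.X + a.(X + 0))) | --c--▸ m0
Reachable graph of Q (4 states):
  n0 = rec X. b.(a.(X + 0) + c.c.X) | --b--▸ n1
  n1 = a.((rec X. b.(a.(X + 0) + c.c.X)) + 0) + c.c.(rec X. b.(a.(X + 0) + c.c.X)) | --a--▸ n2, --c--▸ n3
  n2 = (rec X. b.(a.(X + 0) + c.c.X)) + 0 | --b--▸ n1
  n3 = c.(rec X. b.(a.(X + 0) + c.c.X)) | --c--▸ n0
Coarsest stable partition (strong bisimilarity classes):
  B0 = {m0, m2, n0, n2}
  B1 = {m1, n1}
  B2 = {m3, n3}
m0 ∈ B0, n0 ∈ B0 → same block

P ~ Q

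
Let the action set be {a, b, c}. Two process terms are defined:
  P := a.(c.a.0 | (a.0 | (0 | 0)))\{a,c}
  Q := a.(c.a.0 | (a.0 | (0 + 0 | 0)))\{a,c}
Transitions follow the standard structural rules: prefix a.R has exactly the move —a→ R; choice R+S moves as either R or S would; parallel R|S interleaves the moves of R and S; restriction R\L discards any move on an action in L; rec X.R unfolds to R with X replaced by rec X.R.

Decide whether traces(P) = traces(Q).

trace-equivalent

Reachable graph of P (2 states):
  s0 = a.(c.a.0 | (a.0 | (0 | 0)))\{a,c} | -a-> s1
  s1 = (c.a.0 | (a.0 | (0 | 0)))\{a,c} | ·
Reachable graph of Q (2 states):
  t0 = a.(c.a.0 | (a.0 | (0 + 0 | 0)))\{a,c} | -a-> t1
  t1 = (c.a.0 | (a.0 | (0 + 0 | 0)))\{a,c} | ·
Bisimilarity quotient blocks:
  B0 = {s0, t0}
  B1 = {s1, t1}
s0 ∈ B0, t0 ∈ B0 → same block
Bisimilar ⇒ trace-equivalent.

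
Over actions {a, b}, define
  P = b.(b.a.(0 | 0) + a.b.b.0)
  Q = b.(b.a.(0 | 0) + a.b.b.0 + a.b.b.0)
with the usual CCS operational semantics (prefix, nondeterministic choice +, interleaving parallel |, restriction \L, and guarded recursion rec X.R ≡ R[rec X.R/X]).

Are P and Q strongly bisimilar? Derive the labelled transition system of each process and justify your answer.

bisimilar

LTS(P): 7 reachable states
  u0 = b.(b.a.(0 | 0) + a.b.b.0) → --b--▸ u1
  u1 = b.a.(0 | 0) + a.b.b.0 → --a--▸ u2, --b--▸ u3
  u2 = b.b.0 → --b--▸ u4
  u3 = a.(0 | 0) → --a--▸ u5
  u4 = b.0 → --b--▸ u6
  u5 = 0 | 0 → deadlocked
  u6 = 0 → deadlocked
LTS(Q): 7 reachable states
  v0 = b.(b.a.(0 | 0) + a.b.b.0 + a.b.b.0) → --b--▸ v1
  v1 = b.a.(0 | 0) + a.b.b.0 + a.b.b.0 → --a--▸ v2, --b--▸ v3
  v2 = b.b.0 → --b--▸ v4
  v3 = a.(0 | 0) → --a--▸ v5
  v4 = b.0 → --b--▸ v6
  v5 = 0 | 0 → deadlocked
  v6 = 0 → deadlocked
Coarsest stable partition (strong bisimilarity classes):
  B0 = {u0, v0}
  B1 = {u1, v1}
  B2 = {u2, v2}
  B3 = {u4, v4}
  B4 = {u5, u6, v5, v6}
  B5 = {u3, v3}
u0 ∈ B0, v0 ∈ B0 → same block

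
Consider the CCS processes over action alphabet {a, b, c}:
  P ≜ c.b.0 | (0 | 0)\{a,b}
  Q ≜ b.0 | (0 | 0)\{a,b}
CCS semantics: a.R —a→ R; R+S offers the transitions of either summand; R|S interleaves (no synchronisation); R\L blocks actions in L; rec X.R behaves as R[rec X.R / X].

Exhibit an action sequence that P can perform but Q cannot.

c

P's transition system — 3 states:
  m0 = c.b.0 | (0 | 0)\{a,b} ⊢ ··c··> m1
  m1 = b.0 | (0 | 0)\{a,b} ⊢ ··b··> m2
  m2 = 0 | (0 | 0)\{a,b} ⊢ deadlocked
Q's transition system — 2 states:
  n0 = b.0 | (0 | 0)\{a,b} ⊢ ··b··> n1
  n1 = 0 | (0 | 0)\{a,b} ⊢ deadlocked
Executing c from P (initial set {m0}):
  after c @ step 1: {m1}
  ✓ P
Executing c from Q (initial set {n0}):
  after c @ step 1: no successor for Q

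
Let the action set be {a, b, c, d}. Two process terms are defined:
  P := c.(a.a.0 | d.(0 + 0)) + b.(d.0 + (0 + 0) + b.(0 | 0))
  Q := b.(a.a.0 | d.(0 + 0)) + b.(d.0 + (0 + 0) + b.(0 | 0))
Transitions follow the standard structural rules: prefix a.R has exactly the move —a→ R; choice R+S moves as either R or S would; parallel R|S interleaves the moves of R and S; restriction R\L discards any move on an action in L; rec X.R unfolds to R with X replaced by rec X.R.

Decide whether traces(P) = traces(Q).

Reachable graph of P (10 states):
  m0 = c.(a.a.0 | d.(0 + 0)) + b.(d.0 + (0 + 0) + b.(0 | 0)) has moves -b-> m1, -c-> m2
  m1 = d.0 + (0 + 0) + b.(0 | 0) has moves -b-> m3, -d-> m4
  m2 = a.a.0 | d.(0 + 0) has moves -a-> m5, -d-> m6
  m3 = 0 | 0 has moves ·
  m4 = 0 has moves ·
  m5 = a.0 | d.(0 + 0) has moves -a-> m7, -d-> m8
  m6 = a.a.0 | (0 + 0) has moves -a-> m8
  m7 = 0 | d.(0 + 0) has moves -d-> m9
  m8 = a.0 | (0 + 0) has moves -a-> m9
  m9 = 0 | (0 + 0) has moves ·
Reachable graph of Q (10 states):
  n0 = b.(a.a.0 | d.(0 + 0)) + b.(d.0 + (0 + 0) + b.(0 | 0)) has moves -b-> n1, -b-> n2
  n1 = a.a.0 | d.(0 + 0) has moves -a-> n3, -d-> n4
  n2 = d.0 + (0 + 0) + b.(0 | 0) has moves -b-> n5, -d-> n6
  n3 = a.0 | d.(0 + 0) has moves -a-> n7, -d-> n8
  n4 = a.a.0 | (0 + 0) has moves -a-> n8
  n5 = 0 | 0 has moves ·
  n6 = 0 has moves ·
  n7 = 0 | d.(0 + 0) has moves -d-> n9
  n8 = a.0 | (0 + 0) has moves -a-> n9
  n9 = 0 | (0 + 0) has moves ·
Executing c from P (initial set {m0}):
  after c @ step 1: {m2}
  ✓ P
Executing c from Q (initial set {n0}):
  after c @ step 1: ∅ (Q stuck)

trace-distinct — witness ⟨c⟩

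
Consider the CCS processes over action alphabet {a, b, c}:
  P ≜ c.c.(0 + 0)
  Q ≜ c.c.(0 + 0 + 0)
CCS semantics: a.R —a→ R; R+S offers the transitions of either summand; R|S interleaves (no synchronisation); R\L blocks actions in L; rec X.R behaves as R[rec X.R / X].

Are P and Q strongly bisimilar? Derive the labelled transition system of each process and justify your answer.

YES

Reachable graph of P (3 states):
  s0 = c.c.(0 + 0) ⊢ —c→ s1
  s1 = c.(0 + 0) ⊢ —c→ s2
  s2 = 0 + 0 ⊢ ∅
Reachable graph of Q (3 states):
  t0 = c.c.(0 + 0 + 0) ⊢ —c→ t1
  t1 = c.(0 + 0 + 0) ⊢ —c→ t2
  t2 = 0 + 0 + 0 ⊢ ∅
Coarsest stable partition (strong bisimilarity classes):
  B0 = {s0, t0}
  B1 = {s1, t1}
  B2 = {s2, t2}
s0 ∈ B0, t0 ∈ B0 → same block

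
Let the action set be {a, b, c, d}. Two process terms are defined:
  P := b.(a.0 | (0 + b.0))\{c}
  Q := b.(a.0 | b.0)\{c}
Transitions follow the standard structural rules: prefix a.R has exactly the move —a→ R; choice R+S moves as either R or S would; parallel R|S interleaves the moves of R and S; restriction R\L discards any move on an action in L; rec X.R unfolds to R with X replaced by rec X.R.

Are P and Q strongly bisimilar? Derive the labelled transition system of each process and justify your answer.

P ~ Q

LTS(P): 5 reachable states
  p0 = b.(a.0 | (0 + b.0))\{c} ⊢ -b-> p1
  p1 = (a.0 | (0 + b.0))\{c} ⊢ -a-> p2, -b-> p3
  p2 = (0 | (0 + b.0))\{c} ⊢ -b-> p4
  p3 = (a.0 | 0)\{c} ⊢ -a-> p4
  p4 = (0 | 0)\{c} ⊢ deadlocked
LTS(Q): 5 reachable states
  q0 = b.(a.0 | b.0)\{c} ⊢ -b-> q1
  q1 = (a.0 | b.0)\{c} ⊢ -a-> q2, -b-> q3
  q2 = (0 | b.0)\{c} ⊢ -b-> q4
  q3 = (a.0 | 0)\{c} ⊢ -a-> q4
  q4 = (0 | 0)\{c} ⊢ deadlocked
Partition-refinement fixed point:
  B0 = {p0, q0}
  B1 = {p1, q1}
  B2 = {p3, q3}
  B3 = {p4, q4}
  B4 = {p2, q2}
p0 ∈ B0, q0 ∈ B0 → same block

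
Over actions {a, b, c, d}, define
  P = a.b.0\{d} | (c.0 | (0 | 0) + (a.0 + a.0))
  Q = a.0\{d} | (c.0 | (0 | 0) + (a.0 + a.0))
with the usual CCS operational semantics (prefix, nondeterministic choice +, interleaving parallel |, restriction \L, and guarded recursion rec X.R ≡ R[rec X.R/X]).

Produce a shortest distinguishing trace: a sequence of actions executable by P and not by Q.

ab

P's transition system — 9 states:
  s0 = a.b.0\{d} | (c.0 | (0 | 0) + (a.0 + a.0)) :: -a-> s1, -a-> s2, -c-> s3
  s1 = a.b.0\{d} | 0 :: -a-> s4
  s2 = b.0\{d} | (c.0 | (0 | 0) + (a.0 + a.0)) :: -a-> s4, -b-> s5, -c-> s6
  s3 = a.b.0\{d} | (0 | (0 | 0)) :: -a-> s6
  s4 = b.0\{d} | 0 :: -b-> s7
  s5 = 0\{d} | (c.0 | (0 | 0) + (a.0 + a.0)) :: -a-> s7, -c-> s8
  s6 = b.0\{d} | (0 | (0 | 0)) :: -b-> s8
  s7 = 0\{d} | 0 :: deadlocked
  s8 = 0\{d} | (0 | (0 | 0)) :: deadlocked
Q's transition system — 6 states:
  t0 = a.0\{d} | (c.0 | (0 | 0) + (a.0 + a.0)) :: -a-> t1, -a-> t2, -c-> t3
  t1 = 0\{d} | (c.0 | (0 | 0) + (a.0 + a.0)) :: -a-> t4, -c-> t5
  t2 = a.0\{d} | 0 :: -a-> t4
  t3 = a.0\{d} | (0 | (0 | 0)) :: -a-> t5
  t4 = 0\{d} | 0 :: deadlocked
  t5 = 0\{d} | (0 | (0 | 0)) :: deadlocked
Run σ = ⟨ab⟩ on P: start {s0}
  [1] a ⇒ {s1, s2}
  [2] b ⇒ {s5}
  P completes σ.
Run σ = ⟨ab⟩ on Q: start {t0}
  [1] a ⇒ {t1, t2}
  [2] b ⇒ ∅  — Q cannot continue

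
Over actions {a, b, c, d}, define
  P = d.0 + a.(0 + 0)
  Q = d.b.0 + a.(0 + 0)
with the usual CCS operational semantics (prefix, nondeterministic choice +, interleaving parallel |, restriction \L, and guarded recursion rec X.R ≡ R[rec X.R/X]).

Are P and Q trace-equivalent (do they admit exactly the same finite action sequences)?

Reachable graph of P (3 states):
  s0 = d.0 + a.(0 + 0) | =a=> s1, =d=> s2
  s1 = 0 + 0 | deadlocked
  s2 = 0 | deadlocked
Reachable graph of Q (4 states):
  t0 = d.b.0 + a.(0 + 0) | =a=> t1, =d=> t2
  t1 = 0 + 0 | deadlocked
  t2 = b.0 | =b=> t3
  t3 = 0 | deadlocked
Run σ = ⟨db⟩ on Q: start {t0}
  step 1 (d): {t2}
  step 2 (b): {t3}
  Q completes σ.
Run σ = ⟨db⟩ on P: start {s0}
  step 1 (d): {s2}
  step 2 (b): ∅  — P cannot continue

trace-distinct — witness ⟨db⟩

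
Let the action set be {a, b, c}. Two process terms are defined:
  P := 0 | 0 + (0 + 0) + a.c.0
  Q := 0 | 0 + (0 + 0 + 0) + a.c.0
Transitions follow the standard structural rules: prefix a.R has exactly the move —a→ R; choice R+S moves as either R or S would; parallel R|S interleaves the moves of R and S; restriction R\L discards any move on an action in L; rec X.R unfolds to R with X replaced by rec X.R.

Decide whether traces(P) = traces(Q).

trace-equivalent

Reachable graph of P (3 states):
  u0 = 0 | 0 + (0 + 0) + a.c.0 → —a→ u1
  u1 = c.0 → —c→ u2
  u2 = 0 → ·
Reachable graph of Q (3 states):
  v0 = 0 | 0 + (0 + 0 + 0) + a.c.0 → —a→ v1
  v1 = c.0 → —c→ v2
  v2 = 0 → ·
Partition-refinement fixed point:
  B0 = {u0, v0}
  B1 = {u1, v1}
  B2 = {u2, v2}
u0 ∈ B0, v0 ∈ B0 → same block
Bisimilar ⇒ trace-equivalent.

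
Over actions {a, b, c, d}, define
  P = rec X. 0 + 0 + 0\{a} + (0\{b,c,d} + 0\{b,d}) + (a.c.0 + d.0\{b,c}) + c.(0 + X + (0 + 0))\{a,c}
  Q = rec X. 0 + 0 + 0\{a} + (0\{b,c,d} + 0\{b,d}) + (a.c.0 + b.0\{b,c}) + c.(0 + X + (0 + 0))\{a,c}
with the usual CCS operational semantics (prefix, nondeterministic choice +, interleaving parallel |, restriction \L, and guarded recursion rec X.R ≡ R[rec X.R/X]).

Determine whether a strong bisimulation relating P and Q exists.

P's transition system — 6 states:
  s0 = rec X. 0 + 0 + 0\{a} + (0\{b,c,d} + 0\{b,d}) + (a.c.0 + d.0\{b,c}) + c.(0 + X + (0 + 0))\{a,c} | —a→ s1, —c→ s2, —d→ s3
  s1 = c.0 | —c→ s4
  s2 = (0 + (rec X. 0 + 0 + 0\{a} + (0\{b,c,d} + 0\{b,d}) + (a.c.0 + d.0\{b,c}) + c.(0 + X + (0 + 0))\{a,c}) + (0 + 0))\{a,c} | —d→ s5
  s3 = 0\{b,c} | deadlocked
  s4 = 0 | deadlocked
  s5 = 0\{b,c}\{a,c} | deadlocked
Q's transition system — 6 states:
  t0 = rec X. 0 + 0 + 0\{a} + (0\{b,c,d} + 0\{b,d}) + (a.c.0 + b.0\{b,c}) + c.(0 + X + (0 + 0))\{a,c} | —a→ t1, —b→ t2, —c→ t3
  t1 = c.0 | —c→ t4
  t2 = 0\{b,c} | deadlocked
  t3 = (0 + (rec X. 0 + 0 + 0\{a} + (0\{b,c,d} + 0\{b,d}) + (a.c.0 + b.0\{b,c}) + c.(0 + X + (0 + 0))\{a,c}) + (0 + 0))\{a,c} | —b→ t5
  t4 = 0 | deadlocked
  t5 = 0\{b,c}\{a,c} | deadlocked
Partition-refinement fixed point:
  B0 = {s0}
  B1 = {s3, s4, s5, t2, t4, t5}
  B2 = {s2}
  B3 = {s1, t1}
  B4 = {t0}
  B5 = {t3}
s0 ∈ B0, t0 ∈ B4 → different blocks

NO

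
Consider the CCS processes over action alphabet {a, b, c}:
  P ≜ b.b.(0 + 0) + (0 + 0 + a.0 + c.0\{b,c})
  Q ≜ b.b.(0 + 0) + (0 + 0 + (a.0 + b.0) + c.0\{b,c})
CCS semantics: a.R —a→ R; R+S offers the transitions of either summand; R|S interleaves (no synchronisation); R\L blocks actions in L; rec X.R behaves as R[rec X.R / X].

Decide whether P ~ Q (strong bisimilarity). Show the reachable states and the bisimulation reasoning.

P ≁ Q

LTS(P): 5 reachable states
  m0 = b.b.(0 + 0) + (0 + 0 + a.0 + c.0\{b,c}) | =a=> m1, =b=> m2, =c=> m3
  m1 = 0 | ∅
  m2 = b.(0 + 0) | =b=> m4
  m3 = 0\{b,c} | ∅
  m4 = 0 + 0 | ∅
LTS(Q): 5 reachable states
  n0 = b.b.(0 + 0) + (0 + 0 + (a.0 + b.0) + c.0\{b,c}) | =a=> n1, =b=> n1, =b=> n2, =c=> n3
  n1 = 0 | ∅
  n2 = b.(0 + 0) | =b=> n4
  n3 = 0\{b,c} | ∅
  n4 = 0 + 0 | ∅
Partition-refinement fixed point:
  B0 = {m0}
  B1 = {m2, n2}
  B2 = {m1, m3, m4, n1, n3, n4}
  B3 = {n0}
m0 ∈ B0, n0 ∈ B3 → different blocks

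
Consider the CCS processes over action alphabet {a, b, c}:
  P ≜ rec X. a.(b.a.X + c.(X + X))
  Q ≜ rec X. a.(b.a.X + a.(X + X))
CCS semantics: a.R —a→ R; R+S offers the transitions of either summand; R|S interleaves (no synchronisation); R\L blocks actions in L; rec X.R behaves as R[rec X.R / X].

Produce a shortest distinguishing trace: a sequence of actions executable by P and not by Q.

P's transition system — 4 states:
  m0 = rec X. a.(b.a.X + c.(X + X)) has moves --a--▸ m1
  m1 = b.a.(rec X. a.(b.a.X + c.(X + X))) + c.((rec X. a.(b.a.X + c.(X + X))) + (rec X. a.(b.a.X + c.(X + X)))) has moves --b--▸ m2, --c--▸ m3
  m2 = a.(rec X. a.(b.a.X + c.(X + X))) has moves --a--▸ m0
  m3 = (rec X. a.(b.a.X + c.(X + X))) + (rec X. a.(b.a.X + c.(X + X))) has moves --a--▸ m1
Q's transition system — 4 states:
  n0 = rec X. a.(b.a.X + a.(X + X)) has moves --a--▸ n1
  n1 = b.a.(rec X. a.(b.a.X + a.(X + X))) + a.((rec X. a.(b.a.X + a.(X + X))) + (rec X. a.(b.a.X + a.(X + X)))) has moves --a--▸ n2, --b--▸ n3
  n2 = (rec X. a.(b.a.X + a.(X + X))) + (rec X. a.(b.a.X + a.(X + X))) has moves --a--▸ n1
  n3 = a.(rec X. a.(b.a.X + a.(X + X))) has moves --a--▸ n0
Executing ac from P (initial set {m0}):
  [1] a ⇒ {m1}
  [2] c ⇒ {m3}
  — P admits the full trace.
Executing ac from Q (initial set {n0}):
  [1] a ⇒ {n1}
  [2] c ⇒ ∅  — Q cannot continue

ac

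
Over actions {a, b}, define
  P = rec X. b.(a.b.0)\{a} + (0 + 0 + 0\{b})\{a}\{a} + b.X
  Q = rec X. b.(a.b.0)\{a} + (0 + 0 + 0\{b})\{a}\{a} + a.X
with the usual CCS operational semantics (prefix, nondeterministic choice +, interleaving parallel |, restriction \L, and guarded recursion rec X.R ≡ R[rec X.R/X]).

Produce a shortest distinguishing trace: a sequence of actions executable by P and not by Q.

bb

Reachable graph of P (2 states):
  m0 = rec X. b.(a.b.0)\{a} + (0 + 0 + 0\{b})\{a}\{a} + b.X → —b→ m0, —b→ m1
  m1 = (a.b.0)\{a} → ·
Reachable graph of Q (2 states):
  n0 = rec X. b.(a.b.0)\{a} + (0 + 0 + 0\{b})\{a}\{a} + a.X → —a→ n0, —b→ n1
  n1 = (a.b.0)\{a} → ·
Executing bb from P (initial set {m0}):
  [1] b ⇒ {m0, m1}
  [2] b ⇒ {m0, m1}
  P completes σ.
Executing bb from Q (initial set {n0}):
  [1] b ⇒ {n1}
  [2] b ⇒ ∅ (Q stuck)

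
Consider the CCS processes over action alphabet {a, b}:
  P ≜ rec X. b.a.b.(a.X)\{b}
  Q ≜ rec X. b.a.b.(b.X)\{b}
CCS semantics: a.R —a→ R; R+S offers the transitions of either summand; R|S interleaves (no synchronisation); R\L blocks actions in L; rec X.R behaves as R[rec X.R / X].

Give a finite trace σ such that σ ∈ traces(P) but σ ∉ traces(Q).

LTS(P): 5 reachable states
  u0 = rec X. b.a.b.(a.X)\{b} :: --b--▸ u1
  u1 = a.b.(a.(rec X. b.a.b.(a.X)\{b}))\{b} :: --a--▸ u2
  u2 = b.(a.(rec X. b.a.b.(a.X)\{b}))\{b} :: --b--▸ u3
  u3 = (a.(rec X. b.a.b.(a.X)\{b}))\{b} :: --a--▸ u4
  u4 = (rec X. b.a.b.(a.X)\{b})\{b} :: stopped
LTS(Q): 4 reachable states
  v0 = rec X. b.a.b.(b.X)\{b} :: --b--▸ v1
  v1 = a.b.(b.(rec X. b.a.b.(b.X)\{b}))\{b} :: --a--▸ v2
  v2 = b.(b.(rec X. b.a.b.(b.X)\{b}))\{b} :: --b--▸ v3
  v3 = (b.(rec X. b.a.b.(b.X)\{b}))\{b} :: stopped
Trace ⟨baba⟩ through P, begin at {u0}:
  [1] b ⇒ {u1}
  [2] a ⇒ {u2}
  [3] b ⇒ {u3}
  [4] a ⇒ {u4}
  P completes σ.
Trace ⟨baba⟩ through Q, begin at {v0}:
  [1] b ⇒ {v1}
  [2] a ⇒ {v2}
  [3] b ⇒ {v3}
  [4] a ⇒ no successor for Q

baba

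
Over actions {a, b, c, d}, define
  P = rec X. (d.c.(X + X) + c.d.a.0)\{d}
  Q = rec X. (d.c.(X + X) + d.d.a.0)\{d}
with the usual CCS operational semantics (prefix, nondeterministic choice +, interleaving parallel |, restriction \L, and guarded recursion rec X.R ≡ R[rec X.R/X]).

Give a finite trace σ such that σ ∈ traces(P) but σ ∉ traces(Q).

c

LTS(P): 2 reachable states
  u0 = rec X. (d.c.(X + X) + c.d.a.0)\{d} has moves --c--▸ u1
  u1 = (d.a.0)\{d} has moves stopped
LTS(Q): 1 reachable states
  v0 = rec X. (d.c.(X + X) + d.d.a.0)\{d} has moves stopped
Trace ⟨c⟩ through P, begin at {u0}:
  [1] c ⇒ {u1}
  P completes σ.
Trace ⟨c⟩ through Q, begin at {v0}:
  [1] c ⇒ no successor for Q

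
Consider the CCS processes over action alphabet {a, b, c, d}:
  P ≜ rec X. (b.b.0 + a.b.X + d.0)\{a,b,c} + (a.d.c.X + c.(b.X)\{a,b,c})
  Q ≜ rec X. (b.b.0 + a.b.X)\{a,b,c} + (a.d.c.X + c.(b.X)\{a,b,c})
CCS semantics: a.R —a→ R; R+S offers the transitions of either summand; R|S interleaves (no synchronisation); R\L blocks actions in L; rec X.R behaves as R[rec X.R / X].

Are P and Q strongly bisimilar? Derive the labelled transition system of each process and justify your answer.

P's transition system — 5 states:
  s0 = rec X. (b.b.0 + a.b.X + d.0)\{a,b,c} + (a.d.c.X + c.(b.X)\{a,b,c}) ⊢ =a=> s1, =c=> s2, =d=> s3
  s1 = d.c.(rec X. (b.b.0 + a.b.X + d.0)\{a,b,c} + (a.d.c.X + c.(b.X)\{a,b,c})) ⊢ =d=> s4
  s2 = (b.(rec X. (b.b.0 + a.b.X + d.0)\{a,b,c} + (a.d.c.X + c.(b.X)\{a,b,c})))\{a,b,c} ⊢ stopped
  s3 = 0\{a,b,c} ⊢ stopped
  s4 = c.(rec X. (b.b.0 + a.b.X + d.0)\{a,b,c} + (a.d.c.X + c.(b.X)\{a,b,c})) ⊢ =c=> s0
Q's transition system — 4 states:
  t0 = rec X. (b.b.0 + a.b.X)\{a,b,c} + (a.d.c.X + c.(b.X)\{a,b,c}) ⊢ =a=> t1, =c=> t2
  t1 = d.c.(rec X. (b.b.0 + a.b.X)\{a,b,c} + (a.d.c.X + c.(b.X)\{a,b,c})) ⊢ =d=> t3
  t2 = (b.(rec X. (b.b.0 + a.b.X)\{a,b,c} + (a.d.c.X + c.(b.X)\{a,b,c})))\{a,b,c} ⊢ stopped
  t3 = c.(rec X. (b.b.0 + a.b.X)\{a,b,c} + (a.d.c.X + c.(b.X)\{a,b,c})) ⊢ =c=> t0
Coarsest stable partition (strong bisimilarity classes):
  B0 = {s0}
  B1 = {s2, s3, t2}
  B2 = {s1}
  B3 = {s4}
  B4 = {t0}
  B5 = {t1}
  B6 = {t3}
s0 ∈ B0, t0 ∈ B4 → different blocks

NO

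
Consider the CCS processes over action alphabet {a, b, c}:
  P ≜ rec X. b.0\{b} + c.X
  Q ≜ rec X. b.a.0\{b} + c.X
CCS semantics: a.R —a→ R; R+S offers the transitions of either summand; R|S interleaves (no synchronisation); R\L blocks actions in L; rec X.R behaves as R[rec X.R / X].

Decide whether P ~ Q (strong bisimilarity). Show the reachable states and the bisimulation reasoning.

P ≁ Q

Reachable graph of P (2 states):
  m0 = rec X. b.0\{b} + c.X → --b--▸ m1, --c--▸ m0
  m1 = 0\{b} → ∅
Reachable graph of Q (3 states):
  n0 = rec X. b.a.0\{b} + c.X → --b--▸ n1, --c--▸ n0
  n1 = a.0\{b} → --a--▸ n2
  n2 = 0\{b} → ∅
Bisimilarity quotient blocks:
  B0 = {m0}
  B1 = {m1, n2}
  B2 = {n0}
  B3 = {n1}
m0 ∈ B0, n0 ∈ B2 → different blocks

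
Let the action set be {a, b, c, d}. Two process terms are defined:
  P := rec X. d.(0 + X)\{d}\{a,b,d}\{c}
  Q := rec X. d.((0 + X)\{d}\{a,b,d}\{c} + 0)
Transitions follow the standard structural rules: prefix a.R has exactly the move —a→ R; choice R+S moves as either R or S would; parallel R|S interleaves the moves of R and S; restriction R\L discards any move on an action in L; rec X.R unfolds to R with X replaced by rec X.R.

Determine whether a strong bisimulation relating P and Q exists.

Reachable graph of P (2 states):
  u0 = rec X. d.(0 + X)\{d}\{a,b,d}\{c} :: --d--▸ u1
  u1 = (0 + (rec X. d.(0 + X)\{d}\{a,b,d}\{c}))\{d}\{a,b,d}\{c} :: (no moves)
Reachable graph of Q (2 states):
  v0 = rec X. d.((0 + X)\{d}\{a,b,d}\{c} + 0) :: --d--▸ v1
  v1 = (0 + (rec X. d.((0 + X)\{d}\{a,b,d}\{c} + 0)))\{d}\{a,b,d}\{c} + 0 :: (no moves)
Coarsest stable partition (strong bisimilarity classes):
  B0 = {u0, v0}
  B1 = {u1, v1}
u0 ∈ B0, v0 ∈ B0 → same block

bisimilar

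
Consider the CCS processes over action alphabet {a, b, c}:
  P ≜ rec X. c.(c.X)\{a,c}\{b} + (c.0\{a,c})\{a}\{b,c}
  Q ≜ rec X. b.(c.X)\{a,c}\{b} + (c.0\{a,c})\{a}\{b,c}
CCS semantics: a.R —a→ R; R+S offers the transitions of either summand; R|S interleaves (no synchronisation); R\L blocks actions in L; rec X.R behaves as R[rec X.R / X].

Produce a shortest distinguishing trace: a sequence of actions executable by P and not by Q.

c

Reachable graph of P (2 states):
  s0 = rec X. c.(c.X)\{a,c}\{b} + (c.0\{a,c})\{a}\{b,c} → -c-> s1
  s1 = (c.(rec X. c.(c.X)\{a,c}\{b} + (c.0\{a,c})\{a}\{b,c}))\{a,c}\{b} → ∅
Reachable graph of Q (2 states):
  t0 = rec X. b.(c.X)\{a,c}\{b} + (c.0\{a,c})\{a}\{b,c} → -b-> t1
  t1 = (c.(rec X. b.(c.X)\{a,c}\{b} + (c.0\{a,c})\{a}\{b,c}))\{a,c}\{b} → ∅
Trace ⟨c⟩ through P, begin at {s0}:
  after c @ step 1: {s1}
  ✓ P
Trace ⟨c⟩ through Q, begin at {t0}:
  after c @ step 1: ∅  — Q cannot continue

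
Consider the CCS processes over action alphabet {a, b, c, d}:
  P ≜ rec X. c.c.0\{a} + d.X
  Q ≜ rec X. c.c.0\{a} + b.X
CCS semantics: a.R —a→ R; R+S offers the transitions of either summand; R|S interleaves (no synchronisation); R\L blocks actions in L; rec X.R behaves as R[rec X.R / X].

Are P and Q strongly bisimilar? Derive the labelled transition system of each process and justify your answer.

P's transition system — 3 states:
  s0 = rec X. c.c.0\{a} + d.X :: -c-> s1, -d-> s0
  s1 = c.0\{a} :: -c-> s2
  s2 = 0\{a} :: ∅
Q's transition system — 3 states:
  t0 = rec X. c.c.0\{a} + b.X :: -b-> t0, -c-> t1
  t1 = c.0\{a} :: -c-> t2
  t2 = 0\{a} :: ∅
Partition-refinement fixed point:
  B0 = {s0}
  B1 = {s1, t1}
  B2 = {s2, t2}
  B3 = {t0}
s0 ∈ B0, t0 ∈ B3 → different blocks

NO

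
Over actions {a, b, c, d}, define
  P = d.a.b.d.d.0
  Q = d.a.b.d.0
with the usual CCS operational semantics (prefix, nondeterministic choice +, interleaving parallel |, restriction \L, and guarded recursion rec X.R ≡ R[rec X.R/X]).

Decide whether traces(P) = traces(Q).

NO — witness ⟨dabdd⟩

P's transition system — 6 states:
  m0 = d.a.b.d.d.0 has moves --d--▸ m1
  m1 = a.b.d.d.0 has moves --a--▸ m2
  m2 = b.d.d.0 has moves --b--▸ m3
  m3 = d.d.0 has moves --d--▸ m4
  m4 = d.0 has moves --d--▸ m5
  m5 = 0 has moves ·
Q's transition system — 5 states:
  n0 = d.a.b.d.0 has moves --d--▸ n1
  n1 = a.b.d.0 has moves --a--▸ n2
  n2 = b.d.0 has moves --b--▸ n3
  n3 = d.0 has moves --d--▸ n4
  n4 = 0 has moves ·
Executing dabdd from P (initial set {m0}):
  [1] d ⇒ {m1}
  [2] a ⇒ {m2}
  [3] b ⇒ {m3}
  [4] d ⇒ {m4}
  [5] d ⇒ {m5}
  P completes σ.
Executing dabdd from Q (initial set {n0}):
  [1] d ⇒ {n1}
  [2] a ⇒ {n2}
  [3] b ⇒ {n3}
  [4] d ⇒ {n4}
  [5] d ⇒ ∅  — Q cannot continue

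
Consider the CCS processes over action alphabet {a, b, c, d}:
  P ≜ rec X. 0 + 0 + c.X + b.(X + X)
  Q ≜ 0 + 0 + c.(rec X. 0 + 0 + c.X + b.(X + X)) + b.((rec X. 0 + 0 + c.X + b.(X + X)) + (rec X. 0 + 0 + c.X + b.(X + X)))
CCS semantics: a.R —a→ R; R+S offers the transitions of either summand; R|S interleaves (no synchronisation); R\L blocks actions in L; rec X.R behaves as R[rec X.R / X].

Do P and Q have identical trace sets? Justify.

trace-equivalent

Reachable graph of P (2 states):
  p0 = rec X. 0 + 0 + c.X + b.(X + X) :: --b--▸ p1, --c--▸ p0
  p1 = (rec X. 0 + 0 + c.X + b.(X + X)) + (rec X. 0 + 0 + c.X + b.(X + X)) :: --b--▸ p1, --c--▸ p0
Reachable graph of Q (3 states):
  q0 = 0 + 0 + c.(rec X. 0 + 0 + c.X + b.(X + X)) + b.((rec X. 0 + 0 + c.X + b.(X + X)) + (rec X. 0 + 0 + c.X + b.(X + X))) :: --b--▸ q1, --c--▸ q2
  q1 = (rec X. 0 + 0 + c.X + b.(X + X)) + (rec X. 0 + 0 + c.X + b.(X + X)) :: --b--▸ q1, --c--▸ q2
  q2 = rec X. 0 + 0 + c.X + b.(X + X) :: --b--▸ q1, --c--▸ q2
Partition-refinement fixed point:
  B0 = {p0, p1, q0, q1, q2}
p0 ∈ B0, q0 ∈ B0 → same block
Bisimilar ⇒ trace-equivalent.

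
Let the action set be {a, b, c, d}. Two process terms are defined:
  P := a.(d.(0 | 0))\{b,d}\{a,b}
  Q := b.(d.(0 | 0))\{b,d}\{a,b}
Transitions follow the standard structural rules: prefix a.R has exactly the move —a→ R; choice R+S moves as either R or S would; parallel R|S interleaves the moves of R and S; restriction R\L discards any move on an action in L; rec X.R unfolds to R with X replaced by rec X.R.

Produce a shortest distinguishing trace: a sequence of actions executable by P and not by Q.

a

P's transition system — 2 states:
  s0 = a.(d.(0 | 0))\{b,d}\{a,b} ⊢ —a→ s1
  s1 = (d.(0 | 0))\{b,d}\{a,b} ⊢ deadlocked
Q's transition system — 2 states:
  t0 = b.(d.(0 | 0))\{b,d}\{a,b} ⊢ —b→ t1
  t1 = (d.(0 | 0))\{b,d}\{a,b} ⊢ deadlocked
Run σ = ⟨a⟩ on P: start {s0}
  after a @ step 1: {s1}
  ✓ P
Run σ = ⟨a⟩ on Q: start {t0}
  after a @ step 1: no successor for Q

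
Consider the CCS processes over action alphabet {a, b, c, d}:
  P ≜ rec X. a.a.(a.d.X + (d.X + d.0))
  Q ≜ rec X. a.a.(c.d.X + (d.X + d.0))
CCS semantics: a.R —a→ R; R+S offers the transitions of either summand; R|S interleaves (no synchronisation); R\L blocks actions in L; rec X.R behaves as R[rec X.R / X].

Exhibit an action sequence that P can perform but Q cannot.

aaa

P's transition system — 5 states:
  p0 = rec X. a.a.(a.d.X + (d.X + d.0)) ⊢ -a-> p1
  p1 = a.(a.d.(rec X. a.a.(a.d.X + (d.X + d.0))) + (d.(rec X. a.a.(a.d.X + (d.X + d.0))) + d.0)) ⊢ -a-> p2
  p2 = a.d.(rec X. a.a.(a.d.X + (d.X + d.0))) + (d.(rec X. a.a.(a.d.X + (d.X + d.0))) + d.0) ⊢ -a-> p3, -d-> p0, -d-> p4
  p3 = d.(rec X. a.a.(a.d.X + (d.X + d.0))) ⊢ -d-> p0
  p4 = 0 ⊢ ∅
Q's transition system — 5 states:
  q0 = rec X. a.a.(c.d.X + (d.X + d.0)) ⊢ -a-> q1
  q1 = a.(c.d.(rec X. a.a.(c.d.X + (d.X + d.0))) + (d.(rec X. a.a.(c.d.X + (d.X + d.0))) + d.0)) ⊢ -a-> q2
  q2 = c.d.(rec X. a.a.(c.d.X + (d.X + d.0))) + (d.(rec X. a.a.(c.d.X + (d.X + d.0))) + d.0) ⊢ -c-> q3, -d-> q0, -d-> q4
  q3 = d.(rec X. a.a.(c.d.X + (d.X + d.0))) ⊢ -d-> q0
  q4 = 0 ⊢ ∅
Run σ = ⟨aaa⟩ on P: start {p0}
  [1] a ⇒ {p1}
  [2] a ⇒ {p2}
  [3] a ⇒ {p3}
  ✓ P
Run σ = ⟨aaa⟩ on Q: start {q0}
  [1] a ⇒ {q1}
  [2] a ⇒ {q2}
  [3] a ⇒ ∅  — Q cannot continue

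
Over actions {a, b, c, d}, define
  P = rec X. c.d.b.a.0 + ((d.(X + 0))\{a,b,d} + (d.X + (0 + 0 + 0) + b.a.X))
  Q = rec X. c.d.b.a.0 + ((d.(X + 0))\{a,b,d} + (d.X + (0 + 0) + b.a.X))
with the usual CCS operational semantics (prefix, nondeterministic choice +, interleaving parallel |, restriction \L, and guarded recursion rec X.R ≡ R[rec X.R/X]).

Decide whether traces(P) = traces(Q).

P's transition system — 6 states:
  p0 = rec X. c.d.b.a.0 + ((d.(X + 0))\{a,b,d} + (d.X + (0 + 0 + 0) + b.a.X)) ⊢ =b=> p1, =c=> p2, =d=> p0
  p1 = a.(rec X. c.d.b.a.0 + ((d.(X + 0))\{a,b,d} + (d.X + (0 + 0 + 0) + b.a.X))) ⊢ =a=> p0
  p2 = d.b.a.0 ⊢ =d=> p3
  p3 = b.a.0 ⊢ =b=> p4
  p4 = a.0 ⊢ =a=> p5
  p5 = 0 ⊢ ∅
Q's transition system — 6 states:
  q0 = rec X. c.d.b.a.0 + ((d.(X + 0))\{a,b,d} + (d.X + (0 + 0) + b.a.X)) ⊢ =b=> q1, =c=> q2, =d=> q0
  q1 = a.(rec X. c.d.b.a.0 + ((d.(X + 0))\{a,b,d} + (d.X + (0 + 0) + b.a.X))) ⊢ =a=> q0
  q2 = d.b.a.0 ⊢ =d=> q3
  q3 = b.a.0 ⊢ =b=> q4
  q4 = a.0 ⊢ =a=> q5
  q5 = 0 ⊢ ∅
Bisimilarity quotient blocks:
  B0 = {p0, q0}
  B1 = {p2, q2}
  B2 = {p3, q3}
  B3 = {p4, q4}
  B4 = {p5, q5}
  B5 = {p1, q1}
p0 ∈ B0, q0 ∈ B0 → same block
Bisimilar ⇒ trace-equivalent.

trace-equivalent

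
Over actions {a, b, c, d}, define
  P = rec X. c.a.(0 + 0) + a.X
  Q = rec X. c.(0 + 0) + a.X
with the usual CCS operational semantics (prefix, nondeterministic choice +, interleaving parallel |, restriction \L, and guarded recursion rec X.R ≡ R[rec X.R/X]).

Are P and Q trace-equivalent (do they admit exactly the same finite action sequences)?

traces(P) ≠ traces(Q) — witness ⟨ca⟩

LTS(P): 3 reachable states
  u0 = rec X. c.a.(0 + 0) + a.X :: =a=> u0, =c=> u1
  u1 = a.(0 + 0) :: =a=> u2
  u2 = 0 + 0 :: ·
LTS(Q): 2 reachable states
  v0 = rec X. c.(0 + 0) + a.X :: =a=> v0, =c=> v1
  v1 = 0 + 0 :: ·
Run σ = ⟨ca⟩ on P: start {u0}
  [1] c ⇒ {u1}
  [2] a ⇒ {u2}
  P completes σ.
Run σ = ⟨ca⟩ on Q: start {v0}
  [1] c ⇒ {v1}
  [2] a ⇒ ∅  — Q cannot continue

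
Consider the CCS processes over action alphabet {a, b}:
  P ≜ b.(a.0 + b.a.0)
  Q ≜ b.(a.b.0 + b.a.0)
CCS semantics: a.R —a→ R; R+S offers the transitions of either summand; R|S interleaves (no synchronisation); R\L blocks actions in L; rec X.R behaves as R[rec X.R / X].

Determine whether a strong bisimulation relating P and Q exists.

not bisimilar

Reachable graph of P (4 states):
  m0 = b.(a.0 + b.a.0) ⊢ —b→ m1
  m1 = a.0 + b.a.0 ⊢ —a→ m2, —b→ m3
  m2 = 0 ⊢ (no moves)
  m3 = a.0 ⊢ —a→ m2
Reachable graph of Q (5 states):
  n0 = b.(a.b.0 + b.a.0) ⊢ —b→ n1
  n1 = a.b.0 + b.a.0 ⊢ —a→ n2, —b→ n3
  n2 = b.0 ⊢ —b→ n4
  n3 = a.0 ⊢ —a→ n4
  n4 = 0 ⊢ (no moves)
Bisimilarity quotient blocks:
  B0 = {m0}
  B1 = {m1}
  B2 = {m2, n4}
  B3 = {m3, n3}
  B4 = {n0}
  B5 = {n1}
  B6 = {n2}
m0 ∈ B0, n0 ∈ B4 → different blocks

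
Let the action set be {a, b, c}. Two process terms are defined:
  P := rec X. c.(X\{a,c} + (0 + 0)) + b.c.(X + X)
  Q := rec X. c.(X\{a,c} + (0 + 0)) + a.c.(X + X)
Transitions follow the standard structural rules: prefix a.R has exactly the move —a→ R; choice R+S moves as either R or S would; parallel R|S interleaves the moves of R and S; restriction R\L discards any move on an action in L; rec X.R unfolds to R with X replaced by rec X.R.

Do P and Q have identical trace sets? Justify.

LTS(P): 5 reachable states
  u0 = rec X. c.(X\{a,c} + (0 + 0)) + b.c.(X + X) | ··b··> u1, ··c··> u2
  u1 = c.((rec X. c.(X\{a,c} + (0 + 0)) + b.c.(X + X)) + (rec X. c.(X\{a,c} + (0 + 0)) + b.c.(X + X))) | ··c··> u3
  u2 = (rec X. c.(X\{a,c} + (0 + 0)) + b.c.(X + X))\{a,c} + (0 + 0) | ··b··> u4
  u3 = (rec X. c.(X\{a,c} + (0 + 0)) + b.c.(X + X)) + (rec X. c.(X\{a,c} + (0 + 0)) + b.c.(X + X)) | ··b··> u1, ··c··> u2
  u4 = (c.((rec X. c.(X\{a,c} + (0 + 0)) + b.c.(X + X)) + (rec X. c.(X\{a,c} + (0 + 0)) + b.c.(X + X))))\{a,c} | stopped
LTS(Q): 4 reachable states
  v0 = rec X. c.(X\{a,c} + (0 + 0)) + a.c.(X + X) | ··a··> v1, ··c··> v2
  v1 = c.((rec X. c.(X\{a,c} + (0 + 0)) + a.c.(X + X)) + (rec X. c.(X\{a,c} + (0 + 0)) + a.c.(X + X))) | ··c··> v3
  v2 = (rec X. c.(X\{a,c} + (0 + 0)) + a.c.(X + X))\{a,c} + (0 + 0) | stopped
  v3 = (rec X. c.(X\{a,c} + (0 + 0)) + a.c.(X + X)) + (rec X. c.(X\{a,c} + (0 + 0)) + a.c.(X + X)) | ··a··> v1, ··c··> v2
Run σ = ⟨b⟩ on P: start {u0}
  [1] b ⇒ {u1}
  — P admits the full trace.
Run σ = ⟨b⟩ on Q: start {v0}
  [1] b ⇒ ∅ (Q stuck)

NO — witness ⟨b⟩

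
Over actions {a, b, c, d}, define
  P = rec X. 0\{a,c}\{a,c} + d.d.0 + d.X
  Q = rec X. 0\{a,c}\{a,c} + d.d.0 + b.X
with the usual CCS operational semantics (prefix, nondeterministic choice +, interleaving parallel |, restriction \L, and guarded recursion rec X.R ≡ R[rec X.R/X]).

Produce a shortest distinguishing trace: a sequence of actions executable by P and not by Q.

P's transition system — 3 states:
  p0 = rec X. 0\{a,c}\{a,c} + d.d.0 + d.X has moves -d-> p0, -d-> p1
  p1 = d.0 has moves -d-> p2
  p2 = 0 has moves stopped
Q's transition system — 3 states:
  q0 = rec X. 0\{a,c}\{a,c} + d.d.0 + b.X has moves -b-> q0, -d-> q1
  q1 = d.0 has moves -d-> q2
  q2 = 0 has moves stopped
Executing ddd from P (initial set {p0}):
  after d @ step 1: {p0, p1}
  after d @ step 2: {p0, p1, p2}
  after d @ step 3: {p0, p1, p2}
  ✓ P
Executing ddd from Q (initial set {q0}):
  after d @ step 1: {q1}
  after d @ step 2: {q2}
  after d @ step 3: no successor for Q

ddd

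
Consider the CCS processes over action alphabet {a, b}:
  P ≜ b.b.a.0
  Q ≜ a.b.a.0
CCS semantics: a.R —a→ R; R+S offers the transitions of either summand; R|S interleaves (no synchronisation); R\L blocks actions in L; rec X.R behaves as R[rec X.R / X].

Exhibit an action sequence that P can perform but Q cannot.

LTS(P): 4 reachable states
  u0 = b.b.a.0 :: -b-> u1
  u1 = b.a.0 :: -b-> u2
  u2 = a.0 :: -a-> u3
  u3 = 0 :: (no moves)
LTS(Q): 4 reachable states
  v0 = a.b.a.0 :: -a-> v1
  v1 = b.a.0 :: -b-> v2
  v2 = a.0 :: -a-> v3
  v3 = 0 :: (no moves)
Executing b from P (initial set {u0}):
  [1] b ⇒ {u1}
  — P admits the full trace.
Executing b from Q (initial set {v0}):
  [1] b ⇒ no successor for Q

b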